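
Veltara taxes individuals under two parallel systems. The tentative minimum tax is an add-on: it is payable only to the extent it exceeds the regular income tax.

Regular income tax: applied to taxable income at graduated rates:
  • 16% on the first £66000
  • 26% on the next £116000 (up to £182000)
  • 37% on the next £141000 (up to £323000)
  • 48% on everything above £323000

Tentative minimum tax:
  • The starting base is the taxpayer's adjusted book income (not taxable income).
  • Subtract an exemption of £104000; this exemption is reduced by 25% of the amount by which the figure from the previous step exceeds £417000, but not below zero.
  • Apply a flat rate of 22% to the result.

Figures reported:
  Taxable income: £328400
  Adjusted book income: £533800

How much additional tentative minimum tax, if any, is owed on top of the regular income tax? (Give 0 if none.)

Regular income tax:
  £66000 × 16% = £10560
  £116000 × 26% = £30160
  £141000 × 37% = £52170
  £5400 × 48% = £2592
  → £95482

Tentative minimum tax:
  Base (adjusted book income): £533800
  Exemption: £104000 − 25% × (£533800 − £417000) = £104000 − £29200 = £74800
  Base: £533800 − £74800 = £459000
  £459000 × 22% = £100980

Excess of tentative minimum tax over regular income tax: £100980 − £95482 = £5498.

£5498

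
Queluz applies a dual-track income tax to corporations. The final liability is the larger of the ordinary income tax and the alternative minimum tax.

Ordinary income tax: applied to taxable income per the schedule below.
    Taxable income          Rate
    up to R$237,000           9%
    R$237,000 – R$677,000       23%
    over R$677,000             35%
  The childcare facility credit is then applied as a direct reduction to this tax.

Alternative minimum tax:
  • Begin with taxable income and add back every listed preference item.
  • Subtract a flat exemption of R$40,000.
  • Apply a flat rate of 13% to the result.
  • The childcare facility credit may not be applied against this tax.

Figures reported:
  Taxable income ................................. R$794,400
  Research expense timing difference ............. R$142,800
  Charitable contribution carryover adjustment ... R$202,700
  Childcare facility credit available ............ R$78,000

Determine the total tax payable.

R$142,987

Alternative minimum tax:
  Adjusted income: R$794,400 + R$142,800 + R$202,700 = R$1,139,900
  Less exemption R$40,000 → base R$1,099,900
  R$1,099,900 × 13% = R$142,987

Ordinary income tax:
  R$237,000 × 9% = R$21,330
  R$440,000 × 23% = R$101,200
  R$117,400 × 35% = R$41,090
  → R$163,620
  Less childcare facility credit R$78,000 → R$85,620

R$142,987 > R$85,620, so the alternative minimum tax is the binding amount.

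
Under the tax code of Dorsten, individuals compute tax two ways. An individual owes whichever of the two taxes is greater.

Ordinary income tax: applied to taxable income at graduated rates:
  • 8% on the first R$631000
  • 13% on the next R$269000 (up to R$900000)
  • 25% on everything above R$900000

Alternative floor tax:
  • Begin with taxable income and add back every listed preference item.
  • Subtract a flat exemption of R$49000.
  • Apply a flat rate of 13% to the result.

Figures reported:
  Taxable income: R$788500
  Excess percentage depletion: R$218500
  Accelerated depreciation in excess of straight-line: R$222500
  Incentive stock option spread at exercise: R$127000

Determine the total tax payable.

R$169975

Alternative floor tax:
  Adjusted income: R$788500 + R$218500 + R$222500 + R$127000 = R$1356500
  Less exemption R$49000 → base R$1307500
  R$1307500 × 13% = R$169975

Ordinary income tax:
  R$631000 × 8% = R$50480
  R$157500 × 13% = R$20475
  → R$70955

R$169975 > R$70955, so the alternative floor tax is the binding amount.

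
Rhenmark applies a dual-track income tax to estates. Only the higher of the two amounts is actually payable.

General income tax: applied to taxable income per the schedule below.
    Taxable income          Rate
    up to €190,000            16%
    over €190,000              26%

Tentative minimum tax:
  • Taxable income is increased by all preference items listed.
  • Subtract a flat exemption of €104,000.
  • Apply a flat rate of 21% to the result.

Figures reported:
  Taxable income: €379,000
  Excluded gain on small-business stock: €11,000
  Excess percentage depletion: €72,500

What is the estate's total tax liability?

General income tax:
  €190,000 × 16% = €30,400
  €189,000 × 26% = €49,140
  → €79,540

Tentative minimum tax:
  Adjusted income: €379,000 + €11,000 + €72,500 = €462,500
  Less exemption €104,000 → base €358,500
  €358,500 × 21% = €75,285

€79,540 > €75,285, so the general income tax governs.

€79,540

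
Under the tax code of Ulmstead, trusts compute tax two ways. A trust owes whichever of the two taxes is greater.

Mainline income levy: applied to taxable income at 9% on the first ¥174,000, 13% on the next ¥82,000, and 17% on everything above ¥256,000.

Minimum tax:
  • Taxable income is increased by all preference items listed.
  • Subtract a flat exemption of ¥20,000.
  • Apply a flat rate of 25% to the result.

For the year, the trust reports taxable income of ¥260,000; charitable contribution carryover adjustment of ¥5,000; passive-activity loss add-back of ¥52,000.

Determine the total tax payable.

Mainline income levy:
  ¥174,000 × 9% = ¥15,660
  ¥82,000 × 13% = ¥10,660
  ¥4,000 × 17% = ¥680
  → ¥27,000

Minimum tax:
  Adjusted income: ¥260,000 + ¥5,000 + ¥52,000 = ¥317,000
  Less exemption ¥20,000 → base ¥297,000
  ¥297,000 × 25% = ¥74,250

¥74,250 > ¥27,000, so the minimum tax is the binding amount.

¥74,250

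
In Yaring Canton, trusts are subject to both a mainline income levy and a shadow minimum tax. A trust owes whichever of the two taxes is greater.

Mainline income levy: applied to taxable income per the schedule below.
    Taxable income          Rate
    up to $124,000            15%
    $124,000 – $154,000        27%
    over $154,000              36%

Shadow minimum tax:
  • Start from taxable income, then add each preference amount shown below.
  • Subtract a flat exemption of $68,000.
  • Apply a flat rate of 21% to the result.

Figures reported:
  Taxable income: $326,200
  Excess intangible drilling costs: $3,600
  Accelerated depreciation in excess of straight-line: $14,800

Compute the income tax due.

$88,692

Shadow minimum tax:
  Adjusted income: $326,200 + $3,600 + $14,800 = $344,600
  Less exemption $68,000 → base $276,600
  $276,600 × 21% = $58,086

Mainline income levy:
  $124,000 × 15% = $18,600
  $30,000 × 27% = $8,100
  $172,200 × 36% = $61,992
  → $88,692

$88,692 > $58,086, so the mainline income levy governs.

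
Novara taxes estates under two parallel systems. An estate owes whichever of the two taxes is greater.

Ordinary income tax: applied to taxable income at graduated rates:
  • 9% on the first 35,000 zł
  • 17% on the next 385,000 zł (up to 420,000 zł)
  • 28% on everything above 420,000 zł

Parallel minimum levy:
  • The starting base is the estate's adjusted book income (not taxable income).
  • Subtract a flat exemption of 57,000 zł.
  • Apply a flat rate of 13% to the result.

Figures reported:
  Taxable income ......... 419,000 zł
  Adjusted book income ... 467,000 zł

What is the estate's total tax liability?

Parallel minimum levy:
  Base (adjusted book income): 467,000 zł
  Less exemption 57,000 zł → base 410,000 zł
  410,000 zł × 13% = 53,300 zł

Ordinary income tax:
  35,000 zł × 9% = 3,150 zł
  384,000 zł × 17% = 65,280 zł
  → 68,430 zł

68,430 zł > 53,300 zł, so the ordinary income tax governs.

68,430 zł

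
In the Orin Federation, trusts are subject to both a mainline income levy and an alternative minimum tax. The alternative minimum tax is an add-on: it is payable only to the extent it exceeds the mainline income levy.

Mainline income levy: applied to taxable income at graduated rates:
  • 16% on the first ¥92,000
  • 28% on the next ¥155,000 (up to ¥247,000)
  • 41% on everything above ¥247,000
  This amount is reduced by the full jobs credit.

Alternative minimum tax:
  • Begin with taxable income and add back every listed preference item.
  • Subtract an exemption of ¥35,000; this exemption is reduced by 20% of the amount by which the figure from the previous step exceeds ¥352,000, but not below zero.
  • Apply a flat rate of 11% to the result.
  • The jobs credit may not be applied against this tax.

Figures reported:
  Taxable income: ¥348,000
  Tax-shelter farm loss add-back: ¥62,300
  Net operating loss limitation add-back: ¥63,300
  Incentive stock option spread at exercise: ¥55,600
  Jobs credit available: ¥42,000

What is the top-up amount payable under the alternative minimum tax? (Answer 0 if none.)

Mainline income levy:
  ¥92,000 × 16% = ¥14,720
  ¥155,000 × 28% = ¥43,400
  ¥101,000 × 41% = ¥41,410
  → ¥99,530
  Less jobs credit ¥42,000 → ¥57,530

Alternative minimum tax:
  Adjusted income: ¥348,000 + ¥62,300 + ¥63,300 + ¥55,600 = ¥529,200
  Exemption: 20% × (¥529,200 − ¥352,000) = ¥35,440 ≥ ¥35,000, so the exemption is fully phased out
  Base: ¥529,200 − ¥0 = ¥529,200
  ¥529,200 × 11% = ¥58,212

Excess of alternative minimum tax over mainline income levy: ¥58,212 − ¥57,530 = ¥682.

¥682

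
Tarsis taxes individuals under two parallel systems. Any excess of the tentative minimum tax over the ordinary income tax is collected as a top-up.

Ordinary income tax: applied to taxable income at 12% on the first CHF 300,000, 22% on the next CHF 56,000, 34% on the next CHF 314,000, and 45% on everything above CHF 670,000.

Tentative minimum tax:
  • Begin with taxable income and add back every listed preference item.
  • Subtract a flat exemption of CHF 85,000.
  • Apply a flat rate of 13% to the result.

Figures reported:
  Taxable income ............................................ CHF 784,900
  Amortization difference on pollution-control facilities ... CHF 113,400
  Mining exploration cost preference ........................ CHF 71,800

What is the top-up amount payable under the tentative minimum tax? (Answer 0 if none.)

CHF 0

Ordinary income tax:
  CHF 300,000 × 12% = CHF 36,000
  CHF 56,000 × 22% = CHF 12,320
  CHF 314,000 × 34% = CHF 106,760
  CHF 114,900 × 45% = CHF 51,705
  → CHF 206,785

Tentative minimum tax:
  Adjusted income: CHF 784,900 + CHF 113,400 + CHF 71,800 = CHF 970,100
  Less exemption CHF 85,000 → base CHF 885,100
  CHF 885,100 × 13% = CHF 115,063

CHF 115,063 ≤ CHF 206,785, so no add-on is due.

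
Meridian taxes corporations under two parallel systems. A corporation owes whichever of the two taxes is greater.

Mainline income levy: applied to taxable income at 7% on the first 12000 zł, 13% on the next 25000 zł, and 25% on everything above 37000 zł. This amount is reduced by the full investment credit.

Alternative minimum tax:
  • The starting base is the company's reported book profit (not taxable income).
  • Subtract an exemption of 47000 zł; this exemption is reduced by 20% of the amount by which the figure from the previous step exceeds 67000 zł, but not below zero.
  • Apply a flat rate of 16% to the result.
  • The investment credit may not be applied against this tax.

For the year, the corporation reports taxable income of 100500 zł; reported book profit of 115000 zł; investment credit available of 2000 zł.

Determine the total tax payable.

17965 zł

Mainline income levy:
  12000 zł × 7% = 840 zł
  25000 zł × 13% = 3250 zł
  63500 zł × 25% = 15875 zł
  → 19965 zł
  Less investment credit 2000 zł → 17965 zł

Alternative minimum tax:
  Base (reported book profit): 115000 zł
  Exemption: 47000 zł − 20% × (115000 zł − 67000 zł) = 47000 zł − 9600 zł = 37400 zł
  Base: 115000 zł − 37400 zł = 77600 zł
  77600 zł × 16% = 12416 zł

17965 zł > 12416 zł, so the mainline income levy governs.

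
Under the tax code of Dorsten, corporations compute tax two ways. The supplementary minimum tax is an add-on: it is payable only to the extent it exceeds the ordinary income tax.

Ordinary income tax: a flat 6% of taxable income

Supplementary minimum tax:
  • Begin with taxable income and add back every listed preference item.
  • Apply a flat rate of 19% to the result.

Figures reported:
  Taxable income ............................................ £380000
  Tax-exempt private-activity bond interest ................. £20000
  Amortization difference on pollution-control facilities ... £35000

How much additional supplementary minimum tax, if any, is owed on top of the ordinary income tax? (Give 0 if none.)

£59850

Ordinary income tax:
  £380000 × 6% = £22800

Supplementary minimum tax:
  Adjusted income: £380000 + £20000 + £35000 = £435000
  £435000 × 19% = £82650

Excess of supplementary minimum tax over ordinary income tax: £82650 − £22800 = £59850.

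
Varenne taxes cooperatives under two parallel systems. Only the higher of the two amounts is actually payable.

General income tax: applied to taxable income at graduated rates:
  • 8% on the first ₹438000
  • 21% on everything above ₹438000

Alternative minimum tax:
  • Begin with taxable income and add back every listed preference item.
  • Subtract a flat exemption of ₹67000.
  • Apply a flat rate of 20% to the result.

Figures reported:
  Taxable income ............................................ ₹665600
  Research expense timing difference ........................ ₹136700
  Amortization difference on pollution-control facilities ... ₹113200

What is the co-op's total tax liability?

₹169700

General income tax:
  ₹438000 × 8% = ₹35040
  ₹227600 × 21% = ₹47796
  → ₹82836

Alternative minimum tax:
  Adjusted income: ₹665600 + ₹136700 + ₹113200 = ₹915500
  Less exemption ₹67000 → base ₹848500
  ₹848500 × 20% = ₹169700

₹169700 > ₹82836, so the alternative minimum tax is the binding amount.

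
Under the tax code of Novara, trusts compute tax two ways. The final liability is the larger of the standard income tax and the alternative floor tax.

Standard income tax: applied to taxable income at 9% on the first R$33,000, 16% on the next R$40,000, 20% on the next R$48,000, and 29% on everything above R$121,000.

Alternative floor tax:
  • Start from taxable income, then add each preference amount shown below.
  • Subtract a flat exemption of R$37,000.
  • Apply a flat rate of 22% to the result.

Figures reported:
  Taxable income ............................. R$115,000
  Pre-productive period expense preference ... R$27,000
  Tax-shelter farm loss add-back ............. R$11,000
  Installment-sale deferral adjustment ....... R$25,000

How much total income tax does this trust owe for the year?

R$31,020

Standard income tax:
  R$33,000 × 9% = R$2,970
  R$40,000 × 16% = R$6,400
  R$42,000 × 20% = R$8,400
  → R$17,770

Alternative floor tax:
  Adjusted income: R$115,000 + R$27,000 + R$11,000 + R$25,000 = R$178,000
  Less exemption R$37,000 → base R$141,000
  R$141,000 × 22% = R$31,020

R$31,020 > R$17,770, so the alternative floor tax is the binding amount.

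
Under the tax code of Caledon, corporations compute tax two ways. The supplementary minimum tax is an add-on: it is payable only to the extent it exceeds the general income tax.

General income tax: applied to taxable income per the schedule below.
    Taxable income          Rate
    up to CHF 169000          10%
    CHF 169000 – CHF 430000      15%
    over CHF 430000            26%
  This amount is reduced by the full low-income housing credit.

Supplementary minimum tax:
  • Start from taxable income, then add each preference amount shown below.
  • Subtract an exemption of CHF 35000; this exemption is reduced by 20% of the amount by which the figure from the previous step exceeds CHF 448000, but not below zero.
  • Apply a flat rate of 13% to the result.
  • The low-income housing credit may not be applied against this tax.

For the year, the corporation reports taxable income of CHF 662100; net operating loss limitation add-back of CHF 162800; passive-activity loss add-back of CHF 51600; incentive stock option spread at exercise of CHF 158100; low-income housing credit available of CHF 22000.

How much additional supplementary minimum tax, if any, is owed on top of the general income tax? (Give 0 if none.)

Supplementary minimum tax:
  Adjusted income: CHF 662100 + CHF 162800 + CHF 51600 + CHF 158100 = CHF 1034600
  Exemption: 20% × (CHF 1034600 − CHF 448000) = CHF 117320 ≥ CHF 35000, so the exemption is fully phased out
  Base: CHF 1034600 − CHF 0 = CHF 1034600
  CHF 1034600 × 13% = CHF 134498

General income tax:
  CHF 169000 × 10% = CHF 16900
  CHF 261000 × 15% = CHF 39150
  CHF 232100 × 26% = CHF 60346
  → CHF 116396
  Less low-income housing credit CHF 22000 → CHF 94396

Excess of supplementary minimum tax over general income tax: CHF 134498 − CHF 94396 = CHF 40102.

CHF 40102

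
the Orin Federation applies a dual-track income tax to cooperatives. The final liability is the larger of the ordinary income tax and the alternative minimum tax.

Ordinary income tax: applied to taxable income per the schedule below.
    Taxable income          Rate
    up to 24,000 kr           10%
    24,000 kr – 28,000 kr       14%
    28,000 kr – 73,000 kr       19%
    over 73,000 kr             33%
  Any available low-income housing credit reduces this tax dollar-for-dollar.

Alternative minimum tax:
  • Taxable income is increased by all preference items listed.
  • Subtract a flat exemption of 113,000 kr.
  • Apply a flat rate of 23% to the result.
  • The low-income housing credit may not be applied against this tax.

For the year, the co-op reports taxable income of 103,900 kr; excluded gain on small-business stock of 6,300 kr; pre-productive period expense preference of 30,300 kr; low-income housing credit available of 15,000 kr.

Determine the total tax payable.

Ordinary income tax:
  24,000 kr × 10% = 2,400 kr
  4,000 kr × 14% = 560 kr
  45,000 kr × 19% = 8,550 kr
  30,900 kr × 33% = 10,197 kr
  → 21,707 kr
  Less low-income housing credit 15,000 kr → 6,707 kr

Alternative minimum tax:
  Adjusted income: 103,900 kr + 6,300 kr + 30,300 kr = 140,500 kr
  Less exemption 113,000 kr → base 27,500 kr
  27,500 kr × 23% = 6,325 kr

6,707 kr > 6,325 kr, so the ordinary income tax governs.

6,707 kr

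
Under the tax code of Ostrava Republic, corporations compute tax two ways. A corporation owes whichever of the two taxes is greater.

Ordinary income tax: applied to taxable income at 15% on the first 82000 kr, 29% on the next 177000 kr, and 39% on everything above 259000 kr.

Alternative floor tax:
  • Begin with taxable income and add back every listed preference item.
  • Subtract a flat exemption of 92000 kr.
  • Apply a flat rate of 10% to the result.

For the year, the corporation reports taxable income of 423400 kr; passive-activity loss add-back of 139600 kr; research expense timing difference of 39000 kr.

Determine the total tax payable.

127746 kr

Alternative floor tax:
  Adjusted income: 423400 kr + 139600 kr + 39000 kr = 602000 kr
  Less exemption 92000 kr → base 510000 kr
  510000 kr × 10% = 51000 kr

Ordinary income tax:
  82000 kr × 15% = 12300 kr
  177000 kr × 29% = 51330 kr
  164400 kr × 39% = 64116 kr
  → 127746 kr

127746 kr > 51000 kr, so the ordinary income tax governs.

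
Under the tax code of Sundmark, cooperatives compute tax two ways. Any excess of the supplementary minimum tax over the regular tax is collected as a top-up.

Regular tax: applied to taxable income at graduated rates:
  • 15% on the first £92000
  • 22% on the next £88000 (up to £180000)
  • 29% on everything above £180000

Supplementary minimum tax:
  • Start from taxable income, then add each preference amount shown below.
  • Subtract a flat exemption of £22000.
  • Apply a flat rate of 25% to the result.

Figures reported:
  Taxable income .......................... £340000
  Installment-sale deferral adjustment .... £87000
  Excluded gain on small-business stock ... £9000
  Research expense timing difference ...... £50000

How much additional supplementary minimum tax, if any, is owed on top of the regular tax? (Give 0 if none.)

£36440

Regular tax:
  £92000 × 15% = £13800
  £88000 × 22% = £19360
  £160000 × 29% = £46400
  → £79560

Supplementary minimum tax:
  Adjusted income: £340000 + £87000 + £9000 + £50000 = £486000
  Less exemption £22000 → base £464000
  £464000 × 25% = £116000

Excess of supplementary minimum tax over regular tax: £116000 − £79560 = £36440.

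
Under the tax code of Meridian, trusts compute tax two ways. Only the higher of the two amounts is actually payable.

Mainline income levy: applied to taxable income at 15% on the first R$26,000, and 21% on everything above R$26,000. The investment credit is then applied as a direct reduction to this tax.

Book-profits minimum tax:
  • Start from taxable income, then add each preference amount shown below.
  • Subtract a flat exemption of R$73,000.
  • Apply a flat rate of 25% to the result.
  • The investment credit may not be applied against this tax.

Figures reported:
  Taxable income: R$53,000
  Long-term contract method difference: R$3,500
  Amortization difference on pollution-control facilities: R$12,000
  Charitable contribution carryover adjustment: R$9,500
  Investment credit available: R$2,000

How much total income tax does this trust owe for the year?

R$7,570

Book-profits minimum tax:
  Adjusted income: R$53,000 + R$3,500 + R$12,000 + R$9,500 = R$78,000
  Less exemption R$73,000 → base R$5,000
  R$5,000 × 25% = R$1,250

Mainline income levy:
  R$26,000 × 15% = R$3,900
  R$27,000 × 21% = R$5,670
  → R$9,570
  Less investment credit R$2,000 → R$7,570

R$7,570 > R$1,250, so the mainline income levy governs.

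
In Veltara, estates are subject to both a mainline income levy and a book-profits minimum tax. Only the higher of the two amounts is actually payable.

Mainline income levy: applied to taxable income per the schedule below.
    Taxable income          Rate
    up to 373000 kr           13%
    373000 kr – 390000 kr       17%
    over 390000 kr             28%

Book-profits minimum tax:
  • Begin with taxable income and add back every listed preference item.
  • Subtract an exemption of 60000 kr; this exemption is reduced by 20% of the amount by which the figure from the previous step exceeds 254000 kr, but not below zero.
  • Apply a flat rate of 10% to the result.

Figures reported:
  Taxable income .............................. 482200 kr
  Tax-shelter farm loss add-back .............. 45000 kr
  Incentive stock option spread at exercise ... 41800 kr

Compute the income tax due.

Book-profits minimum tax:
  Adjusted income: 482200 kr + 45000 kr + 41800 kr = 569000 kr
  Exemption: 20% × (569000 kr − 254000 kr) = 63000 kr ≥ 60000 kr, so the exemption is fully phased out
  Base: 569000 kr − 0 kr = 569000 kr
  569000 kr × 10% = 56900 kr

Mainline income levy:
  373000 kr × 13% = 48490 kr
  17000 kr × 17% = 2890 kr
  92200 kr × 28% = 25816 kr
  → 77196 kr

77196 kr > 56900 kr, so the mainline income levy governs.

77196 kr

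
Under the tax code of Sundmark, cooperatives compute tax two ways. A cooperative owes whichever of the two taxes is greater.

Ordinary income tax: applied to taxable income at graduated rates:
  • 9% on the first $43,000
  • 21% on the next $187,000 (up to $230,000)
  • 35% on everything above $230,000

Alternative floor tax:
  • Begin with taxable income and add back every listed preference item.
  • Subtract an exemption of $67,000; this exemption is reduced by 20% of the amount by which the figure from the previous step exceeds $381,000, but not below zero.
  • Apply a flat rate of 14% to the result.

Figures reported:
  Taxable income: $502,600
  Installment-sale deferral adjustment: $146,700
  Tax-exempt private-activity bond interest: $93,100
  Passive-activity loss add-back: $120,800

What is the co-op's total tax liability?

Alternative floor tax:
  Adjusted income: $502,600 + $146,700 + $93,100 + $120,800 = $863,200
  Exemption: 20% × ($863,200 − $381,000) = $96,440 ≥ $67,000, so the exemption is fully phased out
  Base: $863,200 − $0 = $863,200
  $863,200 × 14% = $120,848

Ordinary income tax:
  $43,000 × 9% = $3,870
  $187,000 × 21% = $39,270
  $272,600 × 35% = $95,410
  → $138,550

$138,550 > $120,848, so the ordinary income tax governs.

$138,550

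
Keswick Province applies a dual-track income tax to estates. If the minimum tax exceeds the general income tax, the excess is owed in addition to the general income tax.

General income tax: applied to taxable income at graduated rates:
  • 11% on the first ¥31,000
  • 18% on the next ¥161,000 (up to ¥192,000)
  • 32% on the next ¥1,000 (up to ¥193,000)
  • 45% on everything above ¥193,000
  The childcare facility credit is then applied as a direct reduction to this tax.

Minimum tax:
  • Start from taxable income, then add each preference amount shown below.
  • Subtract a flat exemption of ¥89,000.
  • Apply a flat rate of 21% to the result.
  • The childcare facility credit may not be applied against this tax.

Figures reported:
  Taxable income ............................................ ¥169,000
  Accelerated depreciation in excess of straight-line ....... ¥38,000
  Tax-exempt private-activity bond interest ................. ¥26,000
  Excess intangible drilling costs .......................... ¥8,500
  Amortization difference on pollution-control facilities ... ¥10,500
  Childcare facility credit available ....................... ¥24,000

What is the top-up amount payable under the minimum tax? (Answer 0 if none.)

General income tax:
  ¥31,000 × 11% = ¥3,410
  ¥138,000 × 18% = ¥24,840
  → ¥28,250
  Less childcare facility credit ¥24,000 → ¥4,250

Minimum tax:
  Adjusted income: ¥169,000 + ¥38,000 + ¥26,000 + ¥8,500 + ¥10,500 = ¥252,000
  Less exemption ¥89,000 → base ¥163,000
  ¥163,000 × 21% = ¥34,230

Excess of minimum tax over general income tax: ¥34,230 − ¥4,250 = ¥29,980.

¥29,980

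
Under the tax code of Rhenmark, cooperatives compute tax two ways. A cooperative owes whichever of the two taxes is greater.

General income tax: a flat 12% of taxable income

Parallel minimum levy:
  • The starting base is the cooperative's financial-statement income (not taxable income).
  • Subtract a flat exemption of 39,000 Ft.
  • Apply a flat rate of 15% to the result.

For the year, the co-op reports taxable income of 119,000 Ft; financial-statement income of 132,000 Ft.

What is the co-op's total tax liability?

14,280 Ft

Parallel minimum levy:
  Base (financial-statement income): 132,000 Ft
  Less exemption 39,000 Ft → base 93,000 Ft
  93,000 Ft × 15% = 13,950 Ft

General income tax:
  119,000 Ft × 12% = 14,280 Ft

14,280 Ft > 13,950 Ft, so the general income tax governs.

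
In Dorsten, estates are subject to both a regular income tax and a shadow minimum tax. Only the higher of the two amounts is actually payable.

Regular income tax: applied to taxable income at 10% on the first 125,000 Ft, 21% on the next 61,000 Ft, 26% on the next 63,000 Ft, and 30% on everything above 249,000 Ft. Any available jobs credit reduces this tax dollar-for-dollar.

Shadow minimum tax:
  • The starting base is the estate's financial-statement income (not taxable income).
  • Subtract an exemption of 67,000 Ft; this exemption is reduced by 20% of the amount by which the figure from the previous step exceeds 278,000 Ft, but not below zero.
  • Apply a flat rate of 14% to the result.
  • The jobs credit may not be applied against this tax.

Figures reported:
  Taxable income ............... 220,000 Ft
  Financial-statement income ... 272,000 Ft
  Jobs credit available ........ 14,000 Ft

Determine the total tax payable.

Regular income tax:
  125,000 Ft × 10% = 12,500 Ft
  61,000 Ft × 21% = 12,810 Ft
  34,000 Ft × 26% = 8,840 Ft
  → 34,150 Ft
  Less jobs credit 14,000 Ft → 20,150 Ft

Shadow minimum tax:
  Base (financial-statement income): 272,000 Ft
  Exemption: 272,000 Ft ≤ 278,000 Ft, so full 67,000 Ft applies
  Base: 272,000 Ft − 67,000 Ft = 205,000 Ft
  205,000 Ft × 14% = 28,700 Ft

28,700 Ft > 20,150 Ft, so the shadow minimum tax is the binding amount.

28,700 Ft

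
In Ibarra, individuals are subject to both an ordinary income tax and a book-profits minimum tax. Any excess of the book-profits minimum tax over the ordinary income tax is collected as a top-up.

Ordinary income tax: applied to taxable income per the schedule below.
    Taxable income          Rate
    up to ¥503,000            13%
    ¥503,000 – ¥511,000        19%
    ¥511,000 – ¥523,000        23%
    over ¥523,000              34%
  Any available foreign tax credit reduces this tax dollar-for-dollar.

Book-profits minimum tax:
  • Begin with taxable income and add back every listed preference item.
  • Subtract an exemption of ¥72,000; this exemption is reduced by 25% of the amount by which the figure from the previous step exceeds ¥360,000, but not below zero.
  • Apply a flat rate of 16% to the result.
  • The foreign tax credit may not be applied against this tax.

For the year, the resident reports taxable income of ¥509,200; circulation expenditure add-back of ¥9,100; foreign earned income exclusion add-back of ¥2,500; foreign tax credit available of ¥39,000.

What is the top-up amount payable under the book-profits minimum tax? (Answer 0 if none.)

Ordinary income tax:
  ¥503,000 × 13% = ¥65,390
  ¥6,200 × 19% = ¥1,178
  → ¥66,568
  Less foreign tax credit ¥39,000 → ¥27,568

Book-profits minimum tax:
  Adjusted income: ¥509,200 + ¥9,100 + ¥2,500 = ¥520,800
  Exemption: ¥72,000 − 25% × (¥520,800 − ¥360,000) = ¥72,000 − ¥40,200 = ¥31,800
  Base: ¥520,800 − ¥31,800 = ¥489,000
  ¥489,000 × 16% = ¥78,240

Excess of book-profits minimum tax over ordinary income tax: ¥78,240 − ¥27,568 = ¥50,672.

¥50,672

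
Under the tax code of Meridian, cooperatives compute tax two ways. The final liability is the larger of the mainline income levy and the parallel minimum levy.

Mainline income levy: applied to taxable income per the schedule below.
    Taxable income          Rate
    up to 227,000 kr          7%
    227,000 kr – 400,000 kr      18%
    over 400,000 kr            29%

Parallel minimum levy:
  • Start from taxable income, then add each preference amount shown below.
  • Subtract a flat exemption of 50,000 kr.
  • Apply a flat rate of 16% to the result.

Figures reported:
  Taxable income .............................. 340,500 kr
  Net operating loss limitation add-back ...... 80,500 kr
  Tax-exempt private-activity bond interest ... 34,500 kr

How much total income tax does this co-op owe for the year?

64,880 kr

Mainline income levy:
  227,000 kr × 7% = 15,890 kr
  113,500 kr × 18% = 20,430 kr
  → 36,320 kr

Parallel minimum levy:
  Adjusted income: 340,500 kr + 80,500 kr + 34,500 kr = 455,500 kr
  Less exemption 50,000 kr → base 405,500 kr
  405,500 kr × 16% = 64,880 kr

64,880 kr > 36,320 kr, so the parallel minimum levy is the binding amount.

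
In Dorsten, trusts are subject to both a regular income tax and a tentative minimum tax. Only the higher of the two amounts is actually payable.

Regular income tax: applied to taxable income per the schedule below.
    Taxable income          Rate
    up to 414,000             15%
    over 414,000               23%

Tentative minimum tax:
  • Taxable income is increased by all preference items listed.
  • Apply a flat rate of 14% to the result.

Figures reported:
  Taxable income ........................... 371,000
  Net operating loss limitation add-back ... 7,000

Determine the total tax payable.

Tentative minimum tax:
  Adjusted income: 371,000 + 7,000 = 378,000
  378,000 × 14% = 52,920

Regular income tax:
  371,000 × 15% = 55,650

55,650 > 52,920, so the regular income tax governs.

55,650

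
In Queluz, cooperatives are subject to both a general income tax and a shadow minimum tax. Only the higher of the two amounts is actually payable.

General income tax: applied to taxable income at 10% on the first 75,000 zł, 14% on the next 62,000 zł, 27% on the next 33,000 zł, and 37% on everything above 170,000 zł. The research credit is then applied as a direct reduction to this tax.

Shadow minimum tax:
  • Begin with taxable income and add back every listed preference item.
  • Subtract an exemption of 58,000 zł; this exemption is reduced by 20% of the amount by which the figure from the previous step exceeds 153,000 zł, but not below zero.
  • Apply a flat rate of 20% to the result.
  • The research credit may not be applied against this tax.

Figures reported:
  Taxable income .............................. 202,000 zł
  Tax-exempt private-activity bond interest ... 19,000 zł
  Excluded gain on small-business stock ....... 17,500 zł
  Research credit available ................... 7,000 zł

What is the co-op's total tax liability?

39,520 zł

General income tax:
  75,000 zł × 10% = 7,500 zł
  62,000 zł × 14% = 8,680 zł
  33,000 zł × 27% = 8,910 zł
  32,000 zł × 37% = 11,840 zł
  → 36,930 zł
  Less research credit 7,000 zł → 29,930 zł

Shadow minimum tax:
  Adjusted income: 202,000 zł + 19,000 zł + 17,500 zł = 238,500 zł
  Exemption: 58,000 zł − 20% × (238,500 zł − 153,000 zł) = 58,000 zł − 17,100 zł = 40,900 zł
  Base: 238,500 zł − 40,900 zł = 197,600 zł
  197,600 zł × 20% = 39,520 zł

39,520 zł > 29,930 zł, so the shadow minimum tax is the binding amount.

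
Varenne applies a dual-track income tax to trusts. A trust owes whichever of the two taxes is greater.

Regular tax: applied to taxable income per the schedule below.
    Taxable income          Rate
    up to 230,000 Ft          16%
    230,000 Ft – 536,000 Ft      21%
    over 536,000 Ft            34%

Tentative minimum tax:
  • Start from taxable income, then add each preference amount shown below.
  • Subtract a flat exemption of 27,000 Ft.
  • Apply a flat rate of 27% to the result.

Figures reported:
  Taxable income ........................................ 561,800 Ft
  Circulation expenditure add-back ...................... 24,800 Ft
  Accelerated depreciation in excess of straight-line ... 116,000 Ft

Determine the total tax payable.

182,412 Ft

Tentative minimum tax:
  Adjusted income: 561,800 Ft + 24,800 Ft + 116,000 Ft = 702,600 Ft
  Less exemption 27,000 Ft → base 675,600 Ft
  675,600 Ft × 27% = 182,412 Ft

Regular tax:
  230,000 Ft × 16% = 36,800 Ft
  306,000 Ft × 21% = 64,260 Ft
  25,800 Ft × 34% = 8,772 Ft
  → 109,832 Ft

182,412 Ft > 109,832 Ft, so the tentative minimum tax is the binding amount.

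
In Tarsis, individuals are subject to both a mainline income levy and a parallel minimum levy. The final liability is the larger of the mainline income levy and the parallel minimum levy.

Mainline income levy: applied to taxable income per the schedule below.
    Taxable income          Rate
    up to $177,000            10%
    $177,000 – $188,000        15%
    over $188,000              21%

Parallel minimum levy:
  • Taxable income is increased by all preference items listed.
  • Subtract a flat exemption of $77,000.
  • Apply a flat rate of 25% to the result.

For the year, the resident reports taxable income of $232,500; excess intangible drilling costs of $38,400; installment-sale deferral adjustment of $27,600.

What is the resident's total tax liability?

Parallel minimum levy:
  Adjusted income: $232,500 + $38,400 + $27,600 = $298,500
  Less exemption $77,000 → base $221,500
  $221,500 × 25% = $55,375

Mainline income levy:
  $177,000 × 10% = $17,700
  $11,000 × 15% = $1,650
  $44,500 × 21% = $9,345
  → $28,695

$55,375 > $28,695, so the parallel minimum levy is the binding amount.

$55,375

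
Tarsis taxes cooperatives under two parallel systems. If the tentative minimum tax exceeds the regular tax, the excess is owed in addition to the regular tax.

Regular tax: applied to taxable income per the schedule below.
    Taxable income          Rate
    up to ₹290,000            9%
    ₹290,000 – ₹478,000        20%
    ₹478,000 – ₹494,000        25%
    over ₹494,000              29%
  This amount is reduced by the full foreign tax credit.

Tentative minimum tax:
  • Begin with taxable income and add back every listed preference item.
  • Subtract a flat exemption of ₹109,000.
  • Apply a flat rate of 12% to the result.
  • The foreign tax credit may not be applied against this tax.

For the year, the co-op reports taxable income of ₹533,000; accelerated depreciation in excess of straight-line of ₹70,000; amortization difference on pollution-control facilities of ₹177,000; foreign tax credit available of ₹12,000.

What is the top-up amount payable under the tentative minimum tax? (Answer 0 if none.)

₹13,510

Tentative minimum tax:
  Adjusted income: ₹533,000 + ₹70,000 + ₹177,000 = ₹780,000
  Less exemption ₹109,000 → base ₹671,000
  ₹671,000 × 12% = ₹80,520

Regular tax:
  ₹290,000 × 9% = ₹26,100
  ₹188,000 × 20% = ₹37,600
  ₹16,000 × 25% = ₹4,000
  ₹39,000 × 29% = ₹11,310
  → ₹79,010
  Less foreign tax credit ₹12,000 → ₹67,010

Excess of tentative minimum tax over regular tax: ₹80,520 − ₹67,010 = ₹13,510.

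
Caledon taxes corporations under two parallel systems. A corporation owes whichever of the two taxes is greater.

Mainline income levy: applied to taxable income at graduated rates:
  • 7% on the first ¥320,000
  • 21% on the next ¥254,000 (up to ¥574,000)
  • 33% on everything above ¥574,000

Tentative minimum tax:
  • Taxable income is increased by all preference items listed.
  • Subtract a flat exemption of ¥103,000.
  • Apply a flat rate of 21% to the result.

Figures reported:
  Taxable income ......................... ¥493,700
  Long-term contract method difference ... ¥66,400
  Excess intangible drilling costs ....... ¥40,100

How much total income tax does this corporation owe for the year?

¥104,412

Tentative minimum tax:
  Adjusted income: ¥493,700 + ¥66,400 + ¥40,100 = ¥600,200
  Less exemption ¥103,000 → base ¥497,200
  ¥497,200 × 21% = ¥104,412

Mainline income levy:
  ¥320,000 × 7% = ¥22,400
  ¥173,700 × 21% = ¥36,477
  → ¥58,877

¥104,412 > ¥58,877, so the tentative minimum tax is the binding amount.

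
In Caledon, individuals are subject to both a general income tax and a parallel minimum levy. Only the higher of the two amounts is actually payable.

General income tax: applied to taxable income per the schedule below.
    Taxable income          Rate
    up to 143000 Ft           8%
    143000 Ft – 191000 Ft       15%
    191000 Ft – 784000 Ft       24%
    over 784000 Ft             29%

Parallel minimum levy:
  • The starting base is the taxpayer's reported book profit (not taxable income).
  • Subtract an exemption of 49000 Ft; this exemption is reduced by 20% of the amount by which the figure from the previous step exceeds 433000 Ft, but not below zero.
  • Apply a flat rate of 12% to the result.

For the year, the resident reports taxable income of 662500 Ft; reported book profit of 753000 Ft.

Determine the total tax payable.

131800 Ft

Parallel minimum levy:
  Base (reported book profit): 753000 Ft
  Exemption: 20% × (753000 Ft − 433000 Ft) = 64000 Ft ≥ 49000 Ft, so the exemption is fully phased out
  Base: 753000 Ft − 0 Ft = 753000 Ft
  753000 Ft × 12% = 90360 Ft

General income tax:
  143000 Ft × 8% = 11440 Ft
  48000 Ft × 15% = 7200 Ft
  471500 Ft × 24% = 113160 Ft
  → 131800 Ft

131800 Ft > 90360 Ft, so the general income tax governs.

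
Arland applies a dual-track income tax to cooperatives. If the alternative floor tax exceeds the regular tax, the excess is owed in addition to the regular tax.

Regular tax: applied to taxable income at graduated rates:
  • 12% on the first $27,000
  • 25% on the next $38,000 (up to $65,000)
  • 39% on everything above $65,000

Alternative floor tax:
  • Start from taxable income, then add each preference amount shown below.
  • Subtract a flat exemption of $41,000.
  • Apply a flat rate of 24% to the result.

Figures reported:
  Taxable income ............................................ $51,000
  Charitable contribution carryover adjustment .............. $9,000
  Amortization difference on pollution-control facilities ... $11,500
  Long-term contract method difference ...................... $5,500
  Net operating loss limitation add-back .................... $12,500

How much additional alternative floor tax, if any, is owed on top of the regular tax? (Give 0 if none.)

$2,400

Regular tax:
  $27,000 × 12% = $3,240
  $24,000 × 25% = $6,000
  → $9,240

Alternative floor tax:
  Adjusted income: $51,000 + $9,000 + $11,500 + $5,500 + $12,500 = $89,500
  Less exemption $41,000 → base $48,500
  $48,500 × 24% = $11,640

Excess of alternative floor tax over regular tax: $11,640 − $9,240 = $2,400.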